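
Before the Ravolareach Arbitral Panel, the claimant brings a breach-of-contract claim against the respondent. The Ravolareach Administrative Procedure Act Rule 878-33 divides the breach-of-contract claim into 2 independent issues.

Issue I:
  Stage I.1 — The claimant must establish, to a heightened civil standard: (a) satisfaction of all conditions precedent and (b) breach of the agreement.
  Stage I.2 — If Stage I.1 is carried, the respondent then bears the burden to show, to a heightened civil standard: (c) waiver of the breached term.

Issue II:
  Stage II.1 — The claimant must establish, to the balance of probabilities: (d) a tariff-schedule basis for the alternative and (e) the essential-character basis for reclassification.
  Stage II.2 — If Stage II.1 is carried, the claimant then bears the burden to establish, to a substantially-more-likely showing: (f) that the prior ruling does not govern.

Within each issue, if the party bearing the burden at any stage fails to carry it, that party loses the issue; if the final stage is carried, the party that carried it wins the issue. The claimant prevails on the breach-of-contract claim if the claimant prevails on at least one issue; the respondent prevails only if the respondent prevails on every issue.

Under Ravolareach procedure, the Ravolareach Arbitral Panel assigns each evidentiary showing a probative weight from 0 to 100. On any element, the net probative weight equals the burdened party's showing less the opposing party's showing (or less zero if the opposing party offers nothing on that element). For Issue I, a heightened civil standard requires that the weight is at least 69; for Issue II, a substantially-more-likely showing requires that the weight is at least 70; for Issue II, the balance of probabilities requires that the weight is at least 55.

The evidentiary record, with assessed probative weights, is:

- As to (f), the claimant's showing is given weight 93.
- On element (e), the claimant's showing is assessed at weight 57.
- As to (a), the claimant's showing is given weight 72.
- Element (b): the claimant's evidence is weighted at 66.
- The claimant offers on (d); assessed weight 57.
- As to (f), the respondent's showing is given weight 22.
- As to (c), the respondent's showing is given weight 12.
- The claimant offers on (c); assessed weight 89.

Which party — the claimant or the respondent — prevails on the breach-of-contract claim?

— Issue I —
At Stage I.1 the claimant must meet a heightened civil standard (weight is at least 69): on (a) the weight is 72, which does reach 69, so (a) meets the standard; on (b) the weight is 66, which does not reach 69, so (b) does not meet the standard.
  Stage I.1 not carried; the claimant fails its burden.
So the respondent prevails on this issue.
— Issue II —
At Stage II.1 the claimant must meet the balance of probabilities (weight is at least 55): on (d) the weight is 57, which does reach 55, so (d) meets the standard; on (e) the weight is 57, ≥ 55, so (e) meets the standard.
  Stage II.1 is satisfied; the claimant continues to bear the burden.
At Stage II.2 the claimant must meet a substantially-more-likely showing (weight is at least 70): on (f) the weight is 93 less the opposing 22 gives net 71, which does reach 70, so (f) meets the standard.
  All elements met at the final stage.
All stages carried — the claimant prevails on this issue.
Per-issue: Issue I → respondent; Issue II → claimant. The claimant must prevail on at least one issue; overall, the claimant prevails.

claimant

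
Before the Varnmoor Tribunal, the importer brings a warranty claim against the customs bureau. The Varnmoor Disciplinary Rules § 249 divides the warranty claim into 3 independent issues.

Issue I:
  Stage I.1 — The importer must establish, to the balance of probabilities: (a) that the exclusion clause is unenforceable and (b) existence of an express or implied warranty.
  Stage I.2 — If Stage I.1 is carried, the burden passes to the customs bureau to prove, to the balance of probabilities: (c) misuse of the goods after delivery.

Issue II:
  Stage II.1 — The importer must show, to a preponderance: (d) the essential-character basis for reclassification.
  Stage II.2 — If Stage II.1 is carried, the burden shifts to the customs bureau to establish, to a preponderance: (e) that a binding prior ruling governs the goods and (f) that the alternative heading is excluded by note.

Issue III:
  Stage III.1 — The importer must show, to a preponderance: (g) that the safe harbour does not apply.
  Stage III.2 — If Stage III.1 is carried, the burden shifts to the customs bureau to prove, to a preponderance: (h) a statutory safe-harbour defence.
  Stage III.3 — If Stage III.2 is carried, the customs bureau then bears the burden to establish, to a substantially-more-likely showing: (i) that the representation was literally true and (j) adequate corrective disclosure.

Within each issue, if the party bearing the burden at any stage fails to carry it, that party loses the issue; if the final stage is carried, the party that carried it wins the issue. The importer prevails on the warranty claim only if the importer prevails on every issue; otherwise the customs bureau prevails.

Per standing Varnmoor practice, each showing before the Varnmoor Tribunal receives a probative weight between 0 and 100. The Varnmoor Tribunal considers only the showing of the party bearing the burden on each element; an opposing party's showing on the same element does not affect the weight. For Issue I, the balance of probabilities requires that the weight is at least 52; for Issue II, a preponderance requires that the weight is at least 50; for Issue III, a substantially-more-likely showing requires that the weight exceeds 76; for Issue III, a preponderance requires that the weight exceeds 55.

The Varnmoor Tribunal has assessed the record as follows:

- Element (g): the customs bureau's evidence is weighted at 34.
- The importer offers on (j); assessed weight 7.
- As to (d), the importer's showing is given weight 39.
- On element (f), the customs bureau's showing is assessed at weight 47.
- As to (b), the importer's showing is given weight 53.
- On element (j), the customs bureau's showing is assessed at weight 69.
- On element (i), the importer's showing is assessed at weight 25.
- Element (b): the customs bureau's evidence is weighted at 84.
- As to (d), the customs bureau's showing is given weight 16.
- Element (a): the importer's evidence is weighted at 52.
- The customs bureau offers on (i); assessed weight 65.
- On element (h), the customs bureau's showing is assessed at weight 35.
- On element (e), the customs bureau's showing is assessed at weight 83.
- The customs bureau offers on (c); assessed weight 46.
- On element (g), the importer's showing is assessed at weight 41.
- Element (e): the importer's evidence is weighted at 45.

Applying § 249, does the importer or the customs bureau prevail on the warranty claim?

customs bureau

— Issue I —
At Stage I.1 the importer must meet the balance of probabilities (weight is at least 52): on (a) the weight is 52, which does reach 52, so (a) meets the standard; on (b) the weight is 53 (the customs bureau's 84 is given no effect), which does reach 52, so (b) meets the standard.
  The importer carries Stage I.1; the customs bureau now bears the burden.
At Stage I.2 the customs bureau must meet the balance of probabilities (weight is at least 52): on (c) the weight is 46, which does not reach 52, so (c) does not meet the standard.
  Not every element is met, so the customs bureau fails to carry Stage I.2.
The analysis ends at Stage I.2; the importer prevails on this issue.
— Issue II —
Stage II.1 — burden on importer; standard: a preponderance (weight is at least 50).
    (d): 39 (customs bureau's 16 disregarded) < 50 [not met]
  Not every element is met, so the importer fails to carry Stage II.1.
The customs bureau prevails on this issue.
— Issue III —
Stage III.1 — burden on importer; standard: a preponderance (weight exceeds 55).
    (g): 41 (customs bureau's 34 disregarded) ≤ 55 [not met]
  Not every element is met, so the importer fails to carry Stage III.1.
The customs bureau prevails on this issue.
Per-issue: Issue I → importer; Issue II → customs bureau; Issue III → customs bureau. The importer must prevail on every issue; overall, the customs bureau prevails.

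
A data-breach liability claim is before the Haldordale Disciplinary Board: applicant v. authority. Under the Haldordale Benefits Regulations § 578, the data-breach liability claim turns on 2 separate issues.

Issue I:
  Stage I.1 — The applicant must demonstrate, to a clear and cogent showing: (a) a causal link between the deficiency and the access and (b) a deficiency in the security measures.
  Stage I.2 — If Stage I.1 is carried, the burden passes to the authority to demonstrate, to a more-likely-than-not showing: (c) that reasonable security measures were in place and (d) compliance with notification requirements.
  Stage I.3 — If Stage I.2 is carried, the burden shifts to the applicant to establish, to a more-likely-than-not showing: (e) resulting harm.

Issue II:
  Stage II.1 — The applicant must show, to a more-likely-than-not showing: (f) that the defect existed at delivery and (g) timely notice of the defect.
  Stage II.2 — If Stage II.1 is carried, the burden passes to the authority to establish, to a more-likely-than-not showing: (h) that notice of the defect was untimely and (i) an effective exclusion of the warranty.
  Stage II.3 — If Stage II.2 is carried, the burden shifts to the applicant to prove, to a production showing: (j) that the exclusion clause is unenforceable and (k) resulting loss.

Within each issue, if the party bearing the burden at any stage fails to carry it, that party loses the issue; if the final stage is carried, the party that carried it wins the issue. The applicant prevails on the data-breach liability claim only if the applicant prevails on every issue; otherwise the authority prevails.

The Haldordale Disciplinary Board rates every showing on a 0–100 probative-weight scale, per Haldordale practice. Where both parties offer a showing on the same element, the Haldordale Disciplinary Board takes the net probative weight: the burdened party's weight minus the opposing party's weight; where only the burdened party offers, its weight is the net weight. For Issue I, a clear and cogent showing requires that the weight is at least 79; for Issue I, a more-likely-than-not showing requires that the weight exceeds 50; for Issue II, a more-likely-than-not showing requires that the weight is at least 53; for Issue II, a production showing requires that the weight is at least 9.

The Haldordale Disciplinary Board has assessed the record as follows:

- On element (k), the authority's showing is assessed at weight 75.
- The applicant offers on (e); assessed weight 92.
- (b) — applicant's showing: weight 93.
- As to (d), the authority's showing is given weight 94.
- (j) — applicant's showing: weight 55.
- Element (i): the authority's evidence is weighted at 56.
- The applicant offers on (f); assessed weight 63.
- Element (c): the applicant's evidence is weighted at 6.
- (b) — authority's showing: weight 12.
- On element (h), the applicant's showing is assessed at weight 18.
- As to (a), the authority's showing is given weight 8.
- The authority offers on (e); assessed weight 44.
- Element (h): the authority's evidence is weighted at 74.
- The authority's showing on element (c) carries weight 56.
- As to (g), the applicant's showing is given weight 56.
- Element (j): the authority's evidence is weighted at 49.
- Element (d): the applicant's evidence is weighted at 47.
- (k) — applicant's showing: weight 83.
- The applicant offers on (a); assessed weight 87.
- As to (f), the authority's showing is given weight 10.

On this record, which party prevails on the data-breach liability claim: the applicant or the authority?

— Issue I —
At Stage I.1 the applicant must meet a clear and cogent showing (weight is at least 79): on (a) the weight is 87 less the opposing 8 gives net 79, ≥ 79, so (a) meets the standard; on (b) the weight is 93 less the opposing 12 gives net 81, ≥ 79, so (b) meets the standard.
  Stage I.1 is satisfied; the onus moves to the authority.
At Stage I.2 the authority must meet a more-likely-than-not showing (weight exceeds 50): on (c) the weight is 56 less the opposing 6 gives net 50, which does not exceed 50, so (c) does not meet the standard; on (d) the weight is 94 less the opposing 47 gives net 47, which does not exceed 50, so (d) does not meet the standard.
  Stage I.2 not carried; the authority fails its burden.
So the applicant prevails on this issue.
— Issue II —
Stage II.1 (applicant, a more-likely-than-not showing, weight is at least 53): (f) net 63−10=53 ≥ 53 — meets; (g) 56 ≥ 53 — meets.
  The applicant carries Stage II.1; the authority now bears the burden.
Stage II.2 (authority, a more-likely-than-not showing, weight is at least 53): (h) net 74−18=56 ≥ 53 — meets; (i) 56 ≥ 53 — meets.
  Stage II.2 carried; the burden shifts to the applicant.
Stage II.3 (applicant, a production showing, weight is at least 9): (j) net 55−49=6 < 9 — fails; (k) net 83−75=8 < 9 — fails.
  Stage II.3 not carried; the applicant fails its burden.
The analysis ends at Stage II.3; the authority prevails on this issue.
Per-issue: Issue I → applicant; Issue II → authority. The applicant must prevail on every issue; overall, the authority prevails.

authority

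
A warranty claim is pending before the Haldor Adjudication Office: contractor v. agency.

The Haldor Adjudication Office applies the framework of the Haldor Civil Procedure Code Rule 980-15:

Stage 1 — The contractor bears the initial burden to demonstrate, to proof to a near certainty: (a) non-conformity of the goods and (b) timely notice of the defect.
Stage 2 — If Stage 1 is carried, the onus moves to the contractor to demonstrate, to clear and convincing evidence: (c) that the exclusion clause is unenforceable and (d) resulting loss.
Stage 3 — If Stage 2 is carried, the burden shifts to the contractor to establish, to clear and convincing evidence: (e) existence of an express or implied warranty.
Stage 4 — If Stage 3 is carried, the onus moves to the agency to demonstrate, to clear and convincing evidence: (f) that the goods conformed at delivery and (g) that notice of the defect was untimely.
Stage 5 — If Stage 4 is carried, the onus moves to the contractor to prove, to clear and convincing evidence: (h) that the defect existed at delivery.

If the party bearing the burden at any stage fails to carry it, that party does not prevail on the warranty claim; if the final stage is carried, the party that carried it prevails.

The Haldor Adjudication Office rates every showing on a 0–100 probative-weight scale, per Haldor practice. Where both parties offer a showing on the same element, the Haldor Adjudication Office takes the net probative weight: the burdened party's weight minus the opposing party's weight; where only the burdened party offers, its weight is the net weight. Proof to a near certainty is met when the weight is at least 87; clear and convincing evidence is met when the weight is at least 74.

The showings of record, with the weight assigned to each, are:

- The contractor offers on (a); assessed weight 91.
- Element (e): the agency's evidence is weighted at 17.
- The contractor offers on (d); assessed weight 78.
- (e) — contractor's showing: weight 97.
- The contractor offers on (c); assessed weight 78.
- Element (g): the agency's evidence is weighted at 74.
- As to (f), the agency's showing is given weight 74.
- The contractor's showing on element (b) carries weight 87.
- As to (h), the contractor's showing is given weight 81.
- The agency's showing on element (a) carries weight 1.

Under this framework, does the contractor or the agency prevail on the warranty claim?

contractor

Stage 1 — burden on contractor; standard: proof to a near certainty (weight is at least 87).
    (a): 91 − 1 = 90 ≥ 87 [met]
    (b): 87 ≥ 87 [met]
  Stage 1 carried; the burden remains with the contractor.
Stage 2 — burden on contractor; standard: clear and convincing evidence (weight is at least 74).
    (c): 78 ≥ 74 [met]
    (d): 78 ≥ 74 [met]
  All elements met. The contractor retains the burden for Stage 3.
Stage 3 — burden on contractor; standard: clear and convincing evidence (weight is at least 74).
    (e): 97 − 17 = 80 ≥ 74 [met]
  The contractor carries Stage 3; the agency now bears the burden.
Stage 4 — burden on agency; standard: clear and convincing evidence (weight is at least 74).
    (f): 74 ≥ 74 [met]
    (g): 74 ≥ 74 [met]
  Stage 4 is satisfied; the onus moves to the contractor.
Stage 5 — burden on contractor; standard: clear and convincing evidence (weight is at least 74).
    (h): 81 ≥ 74 [met]
  Stage 5 carried; the final stage is satisfied.
Every stage carried; the contractor prevails.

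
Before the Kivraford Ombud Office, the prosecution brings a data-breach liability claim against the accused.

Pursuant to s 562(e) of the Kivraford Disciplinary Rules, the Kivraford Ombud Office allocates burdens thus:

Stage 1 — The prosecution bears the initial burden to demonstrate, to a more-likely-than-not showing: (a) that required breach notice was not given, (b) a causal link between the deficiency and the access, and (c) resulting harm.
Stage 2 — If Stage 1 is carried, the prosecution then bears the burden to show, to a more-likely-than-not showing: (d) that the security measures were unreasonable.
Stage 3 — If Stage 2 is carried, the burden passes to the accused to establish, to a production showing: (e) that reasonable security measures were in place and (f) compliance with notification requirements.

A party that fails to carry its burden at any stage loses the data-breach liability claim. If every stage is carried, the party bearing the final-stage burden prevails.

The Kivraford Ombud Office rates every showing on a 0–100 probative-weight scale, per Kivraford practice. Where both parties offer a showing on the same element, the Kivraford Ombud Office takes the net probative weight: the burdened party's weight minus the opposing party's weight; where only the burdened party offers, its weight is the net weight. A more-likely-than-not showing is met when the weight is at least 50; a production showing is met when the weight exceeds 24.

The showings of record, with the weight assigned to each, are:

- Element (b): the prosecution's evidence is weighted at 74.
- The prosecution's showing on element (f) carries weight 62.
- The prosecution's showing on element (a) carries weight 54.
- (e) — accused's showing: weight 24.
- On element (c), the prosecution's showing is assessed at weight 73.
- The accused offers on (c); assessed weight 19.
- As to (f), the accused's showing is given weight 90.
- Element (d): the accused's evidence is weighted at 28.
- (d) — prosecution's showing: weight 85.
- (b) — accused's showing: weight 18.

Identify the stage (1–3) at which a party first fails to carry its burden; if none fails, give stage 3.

stage 3

At Stage 1 the prosecution must meet a more-likely-than-not showing (weight is at least 50): on (a) the weight is 54, which does reach 50, so (a) meets the standard; on (b) the weight is 74 less the opposing 18 gives net 56, ≥ 50, so (b) meets the standard; on (c) the weight is 73 less the opposing 19 gives net 54, ≥ 50, so (c) meets the standard.
  Stage 1 carried; the burden remains with the prosecution.
At Stage 2 the prosecution must meet a more-likely-than-not showing (weight is at least 50): on (d) the weight is 85 less the opposing 28 gives net 57, ≥ 50, so (d) meets the standard.
  Stage 2 carried; the burden shifts to the accused.
At Stage 3 the accused must meet a production showing (weight exceeds 24): on (e) the weight is 24, ≤ 24, so (e) does not meet the standard; on (f) the weight is 90 less the opposing 62 gives net 28, > 24, so (f) meets the standard.
  Stage 3 not carried; the accused fails its burden.
The analysis ends at Stage 3; the prosecution prevails.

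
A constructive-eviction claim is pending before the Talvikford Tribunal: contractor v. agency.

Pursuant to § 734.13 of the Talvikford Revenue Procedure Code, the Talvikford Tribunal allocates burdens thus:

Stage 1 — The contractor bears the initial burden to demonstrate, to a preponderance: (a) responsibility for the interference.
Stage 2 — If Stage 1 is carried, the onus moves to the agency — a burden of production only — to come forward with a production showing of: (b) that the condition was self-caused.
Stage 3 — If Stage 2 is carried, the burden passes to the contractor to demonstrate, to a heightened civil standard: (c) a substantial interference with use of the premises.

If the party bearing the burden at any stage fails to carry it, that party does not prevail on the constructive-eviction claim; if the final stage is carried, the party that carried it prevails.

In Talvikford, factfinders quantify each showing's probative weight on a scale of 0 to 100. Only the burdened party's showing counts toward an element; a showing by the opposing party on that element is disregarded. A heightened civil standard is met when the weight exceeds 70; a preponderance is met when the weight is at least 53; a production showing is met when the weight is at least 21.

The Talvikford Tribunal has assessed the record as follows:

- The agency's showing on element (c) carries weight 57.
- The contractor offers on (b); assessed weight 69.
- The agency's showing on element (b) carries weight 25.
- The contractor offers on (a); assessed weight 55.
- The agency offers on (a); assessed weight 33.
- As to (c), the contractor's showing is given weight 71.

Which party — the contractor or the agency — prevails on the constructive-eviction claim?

contractor

Stage 1 (contractor, a preponderance, weight is at least 53): (a) 55 (agency's 33 disregarded) ≥ 53 — meets.
  Stage 1 is satisfied; the onus moves to the agency.
Stage 2 (agency, a production showing, weight is at least 21): (b) 25 (contractor's 69 disregarded) ≥ 21 — meets.
  All elements met. The burden passes to the contractor.
Stage 3 (contractor, a heightened civil standard, weight exceeds 70): (c) 71 (agency's 57 disregarded) > 70 — meets.
  All elements met at the final stage.
Every stage carried; the contractor prevails.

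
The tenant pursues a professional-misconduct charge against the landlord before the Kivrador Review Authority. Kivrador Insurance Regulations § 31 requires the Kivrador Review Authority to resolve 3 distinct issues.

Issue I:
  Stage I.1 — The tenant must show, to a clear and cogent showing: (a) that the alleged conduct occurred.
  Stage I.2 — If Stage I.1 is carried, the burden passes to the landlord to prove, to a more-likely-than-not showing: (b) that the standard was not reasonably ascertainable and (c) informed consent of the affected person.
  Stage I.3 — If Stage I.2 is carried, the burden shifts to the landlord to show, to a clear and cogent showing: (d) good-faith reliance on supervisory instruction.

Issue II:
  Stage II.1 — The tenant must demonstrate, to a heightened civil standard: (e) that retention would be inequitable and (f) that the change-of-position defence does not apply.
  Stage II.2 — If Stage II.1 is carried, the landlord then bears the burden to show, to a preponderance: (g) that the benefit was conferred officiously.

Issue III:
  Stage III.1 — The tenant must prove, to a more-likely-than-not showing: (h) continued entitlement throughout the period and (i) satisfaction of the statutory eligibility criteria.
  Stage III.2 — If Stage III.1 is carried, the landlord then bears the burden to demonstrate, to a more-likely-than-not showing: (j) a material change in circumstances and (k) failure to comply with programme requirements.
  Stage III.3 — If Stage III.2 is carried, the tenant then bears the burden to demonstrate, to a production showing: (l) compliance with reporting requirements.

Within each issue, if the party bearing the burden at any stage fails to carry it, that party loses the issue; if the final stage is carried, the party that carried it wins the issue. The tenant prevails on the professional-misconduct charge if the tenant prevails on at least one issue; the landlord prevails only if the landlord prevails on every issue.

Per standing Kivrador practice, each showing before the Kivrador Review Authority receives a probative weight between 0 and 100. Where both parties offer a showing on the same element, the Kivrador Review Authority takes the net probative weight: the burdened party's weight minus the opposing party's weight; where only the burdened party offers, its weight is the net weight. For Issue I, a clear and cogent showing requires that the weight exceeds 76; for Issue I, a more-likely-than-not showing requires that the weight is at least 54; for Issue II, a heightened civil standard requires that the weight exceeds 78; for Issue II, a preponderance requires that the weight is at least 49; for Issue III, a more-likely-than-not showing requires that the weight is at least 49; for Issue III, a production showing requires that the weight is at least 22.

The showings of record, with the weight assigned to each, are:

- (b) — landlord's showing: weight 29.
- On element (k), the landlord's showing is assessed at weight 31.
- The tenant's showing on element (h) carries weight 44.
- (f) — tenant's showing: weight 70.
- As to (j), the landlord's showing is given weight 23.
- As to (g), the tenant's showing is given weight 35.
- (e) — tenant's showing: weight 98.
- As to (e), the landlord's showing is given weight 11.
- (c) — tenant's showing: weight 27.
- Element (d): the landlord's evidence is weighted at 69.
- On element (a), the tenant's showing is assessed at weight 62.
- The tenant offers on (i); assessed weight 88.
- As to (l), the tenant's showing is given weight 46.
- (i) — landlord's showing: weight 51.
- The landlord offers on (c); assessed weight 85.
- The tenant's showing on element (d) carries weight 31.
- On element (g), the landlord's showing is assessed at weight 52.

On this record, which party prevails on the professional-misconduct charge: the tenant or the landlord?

— Issue I —
At Stage I.1 the tenant must meet a clear and cogent showing (weight exceeds 76): on (a) the weight is 62, which does not exceed 76, so (a) does not meet the standard.
  Stage I.1 not carried; the tenant fails its burden.
So the landlord prevails on this issue.
— Issue II —
At Stage II.1 the tenant must meet a heightened civil standard (weight exceeds 78): on (e) the weight is 98 less the opposing 11 gives net 87, > 78, so (e) meets the standard; on (f) the weight is 70, ≤ 78, so (f) does not meet the standard.
  Stage II.1 not carried; the tenant fails its burden.
The landlord prevails on this issue.
— Issue III —
Stage III.1 (tenant, a more-likely-than-not showing, weight is at least 49): (h) 44 < 49 — fails; (i) net 88−51=37 < 49 — fails.
  Not every element is met, so the tenant fails to carry Stage III.1.
So the landlord prevails on this issue.
Per-issue: Issue I → landlord; Issue II → landlord; Issue III → landlord. The tenant must prevail on at least one issue; overall, the landlord prevails.

landlord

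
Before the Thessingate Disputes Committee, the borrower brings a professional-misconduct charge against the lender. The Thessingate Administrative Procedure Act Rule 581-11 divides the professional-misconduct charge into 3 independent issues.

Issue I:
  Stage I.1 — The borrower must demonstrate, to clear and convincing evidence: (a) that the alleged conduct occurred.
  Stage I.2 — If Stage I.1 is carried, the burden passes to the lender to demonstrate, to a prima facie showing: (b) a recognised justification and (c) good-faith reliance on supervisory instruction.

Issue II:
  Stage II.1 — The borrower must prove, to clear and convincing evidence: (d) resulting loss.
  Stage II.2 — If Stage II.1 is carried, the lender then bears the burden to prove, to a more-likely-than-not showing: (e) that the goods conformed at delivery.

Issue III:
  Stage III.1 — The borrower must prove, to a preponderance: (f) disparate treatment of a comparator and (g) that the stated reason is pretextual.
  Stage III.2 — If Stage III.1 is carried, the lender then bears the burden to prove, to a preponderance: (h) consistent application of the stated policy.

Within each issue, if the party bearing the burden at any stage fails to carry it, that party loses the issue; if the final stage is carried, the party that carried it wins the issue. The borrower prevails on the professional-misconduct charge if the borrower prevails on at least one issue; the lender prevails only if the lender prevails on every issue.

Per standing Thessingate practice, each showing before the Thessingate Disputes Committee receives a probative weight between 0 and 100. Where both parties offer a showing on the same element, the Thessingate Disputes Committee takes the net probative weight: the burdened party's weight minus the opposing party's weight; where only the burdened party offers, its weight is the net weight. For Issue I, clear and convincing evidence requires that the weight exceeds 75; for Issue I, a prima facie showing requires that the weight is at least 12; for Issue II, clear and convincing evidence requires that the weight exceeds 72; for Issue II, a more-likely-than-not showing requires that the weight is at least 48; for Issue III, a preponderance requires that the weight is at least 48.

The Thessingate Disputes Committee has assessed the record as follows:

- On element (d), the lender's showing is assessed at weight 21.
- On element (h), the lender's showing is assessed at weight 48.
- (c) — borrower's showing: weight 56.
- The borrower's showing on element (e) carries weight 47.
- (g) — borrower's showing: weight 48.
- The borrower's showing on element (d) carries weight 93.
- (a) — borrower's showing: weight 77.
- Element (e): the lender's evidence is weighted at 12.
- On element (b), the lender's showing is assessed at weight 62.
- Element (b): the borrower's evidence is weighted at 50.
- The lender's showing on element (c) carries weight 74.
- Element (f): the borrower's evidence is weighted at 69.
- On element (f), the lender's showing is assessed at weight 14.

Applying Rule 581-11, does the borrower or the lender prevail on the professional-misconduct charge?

— Issue I —
Stage I.1 — burden on borrower; standard: clear and convincing evidence (weight exceeds 75).
    (a): 77 > 75 [met]
  Stage I.1 carried; the burden shifts to the lender.
Stage I.2 — burden on lender; standard: a prima facie showing (weight is at least 12).
    (b): 62 − 50 = 12 ≥ 12 [met]
    (c): 74 − 56 = 18 ≥ 12 [met]
  All elements met at the final stage.
With every stage satisfied, the lender prevails on this issue.
— Issue II —
Stage II.1 — burden on borrower; standard: clear and convincing evidence (weight exceeds 72).
    (d): 93 − 21 = 72 ≤ 72 [not met]
  Stage II.1 not carried; the borrower fails its burden.
The lender prevails on this issue.
— Issue III —
At Stage III.1 the borrower must meet a preponderance (weight is at least 48): on (f) the weight is 69 less the opposing 14 gives net 55, ≥ 48, so (f) meets the standard; on (g) the weight is 48, which does reach 48, so (g) meets the standard.
  Stage III.1 is satisfied; the onus moves to the lender.
At Stage III.2 the lender must meet a preponderance (weight is at least 48): on (h) the weight is 48, which does reach 48, so (h) meets the standard.
  All elements met at the final stage.
With every stage satisfied, the lender prevails on this issue.
Per-issue: Issue I → lender; Issue II → lender; Issue III → lender. The borrower must prevail on at least one issue; overall, the lender prevails.

lender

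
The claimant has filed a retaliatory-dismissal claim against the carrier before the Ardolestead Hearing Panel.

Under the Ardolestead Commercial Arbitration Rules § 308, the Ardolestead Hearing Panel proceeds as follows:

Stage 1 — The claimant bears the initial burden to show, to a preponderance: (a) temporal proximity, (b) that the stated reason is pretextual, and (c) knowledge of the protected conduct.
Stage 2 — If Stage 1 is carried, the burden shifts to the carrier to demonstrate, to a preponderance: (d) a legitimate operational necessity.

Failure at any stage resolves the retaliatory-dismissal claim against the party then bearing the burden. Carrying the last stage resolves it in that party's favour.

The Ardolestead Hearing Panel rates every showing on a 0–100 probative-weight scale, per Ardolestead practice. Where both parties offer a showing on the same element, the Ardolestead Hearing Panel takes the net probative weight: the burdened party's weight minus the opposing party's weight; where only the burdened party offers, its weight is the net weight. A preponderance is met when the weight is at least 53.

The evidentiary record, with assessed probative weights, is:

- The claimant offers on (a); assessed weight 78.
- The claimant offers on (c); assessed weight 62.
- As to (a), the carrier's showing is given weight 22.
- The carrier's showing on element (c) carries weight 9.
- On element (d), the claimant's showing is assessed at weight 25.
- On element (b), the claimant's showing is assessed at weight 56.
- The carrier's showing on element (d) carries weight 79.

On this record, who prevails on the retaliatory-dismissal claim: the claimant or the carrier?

Stage 1 — burden on claimant; standard: a preponderance (weight is at least 53).
    (a): 78 − 22 = 56 ≥ 53 [met]
    (b): 56 ≥ 53 [met]
    (c): 62 − 9 = 53 ≥ 53 [met]
  The claimant carries Stage 1; the carrier now bears the burden.
Stage 2 — burden on carrier; standard: a preponderance (weight is at least 53).
    (d): 79 − 25 = 54 ≥ 53 [met]
  Stage 2 carried; the final stage is satisfied.
Every stage carried; the carrier prevails.

carrier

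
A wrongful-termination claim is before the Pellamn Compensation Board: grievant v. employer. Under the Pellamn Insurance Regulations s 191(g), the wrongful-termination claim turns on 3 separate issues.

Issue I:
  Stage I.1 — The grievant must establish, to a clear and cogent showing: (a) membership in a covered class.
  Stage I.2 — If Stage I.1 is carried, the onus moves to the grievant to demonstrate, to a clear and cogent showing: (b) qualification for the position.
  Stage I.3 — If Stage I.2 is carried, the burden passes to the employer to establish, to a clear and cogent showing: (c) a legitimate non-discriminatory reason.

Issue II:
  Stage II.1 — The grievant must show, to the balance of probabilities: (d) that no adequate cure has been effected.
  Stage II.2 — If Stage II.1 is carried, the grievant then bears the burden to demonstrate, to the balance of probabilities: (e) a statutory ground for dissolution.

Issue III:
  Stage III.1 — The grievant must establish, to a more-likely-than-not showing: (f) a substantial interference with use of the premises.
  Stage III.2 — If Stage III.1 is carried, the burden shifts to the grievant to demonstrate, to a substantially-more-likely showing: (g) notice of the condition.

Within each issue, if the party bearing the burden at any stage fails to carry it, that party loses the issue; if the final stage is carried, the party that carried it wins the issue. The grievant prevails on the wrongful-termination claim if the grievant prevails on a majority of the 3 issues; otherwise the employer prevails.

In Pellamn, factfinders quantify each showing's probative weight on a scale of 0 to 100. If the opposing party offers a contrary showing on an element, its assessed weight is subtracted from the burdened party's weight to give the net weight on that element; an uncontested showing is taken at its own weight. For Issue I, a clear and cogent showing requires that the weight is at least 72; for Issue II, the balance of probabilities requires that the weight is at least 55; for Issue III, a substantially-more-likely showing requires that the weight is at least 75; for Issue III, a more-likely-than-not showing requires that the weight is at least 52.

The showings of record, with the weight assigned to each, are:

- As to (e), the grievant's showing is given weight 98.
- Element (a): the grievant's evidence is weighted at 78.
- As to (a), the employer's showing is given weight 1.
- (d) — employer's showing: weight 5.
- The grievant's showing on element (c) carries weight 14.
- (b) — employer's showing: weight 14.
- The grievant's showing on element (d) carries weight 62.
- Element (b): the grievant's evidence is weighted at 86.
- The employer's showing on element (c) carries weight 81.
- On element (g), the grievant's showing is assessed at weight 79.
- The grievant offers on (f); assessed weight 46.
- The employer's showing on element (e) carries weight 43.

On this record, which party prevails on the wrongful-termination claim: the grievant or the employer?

— Issue I —
At Stage I.1 the grievant must meet a clear and cogent showing (weight is at least 72): on (a) the weight is 78 less the opposing 1 gives net 77, ≥ 72, so (a) meets the standard.
  Stage I.1 carried; the burden remains with the grievant.
At Stage I.2 the grievant must meet a clear and cogent showing (weight is at least 72): on (b) the weight is 86 less the opposing 14 gives net 72, which does reach 72, so (b) meets the standard.
  Stage I.2 carried; the burden shifts to the employer.
At Stage I.3 the employer must meet a clear and cogent showing (weight is at least 72): on (c) the weight is 81 less the opposing 14 gives net 67, < 72, so (c) does not meet the standard.
  Not every element is met, so the employer fails to carry Stage I.3.
The grievant prevails on this issue.
— Issue II —
Stage II.1 (grievant, the balance of probabilities, weight is at least 55): (d) net 62−5=57 ≥ 55 — meets.
  Stage II.1 carried; the burden remains with the grievant.
Stage II.2 (grievant, the balance of probabilities, weight is at least 55): (e) net 98−43=55 ≥ 55 — meets.
  Stage II.2 carried; the final stage is satisfied.
Every stage carried; the grievant prevails on this issue.
— Issue III —
At Stage III.1 the grievant must meet a more-likely-than-not showing (weight is at least 52): on (f) the weight is 46, which does not reach 52, so (f) does not meet the standard.
  The grievant does not carry Stage III.1.
The analysis ends at Stage III.1; the employer prevails on this issue.
Per-issue: Issue I → grievant; Issue II → grievant; Issue III → employer. The grievant must prevail on a majority of issues; overall, the grievant prevails.

grievant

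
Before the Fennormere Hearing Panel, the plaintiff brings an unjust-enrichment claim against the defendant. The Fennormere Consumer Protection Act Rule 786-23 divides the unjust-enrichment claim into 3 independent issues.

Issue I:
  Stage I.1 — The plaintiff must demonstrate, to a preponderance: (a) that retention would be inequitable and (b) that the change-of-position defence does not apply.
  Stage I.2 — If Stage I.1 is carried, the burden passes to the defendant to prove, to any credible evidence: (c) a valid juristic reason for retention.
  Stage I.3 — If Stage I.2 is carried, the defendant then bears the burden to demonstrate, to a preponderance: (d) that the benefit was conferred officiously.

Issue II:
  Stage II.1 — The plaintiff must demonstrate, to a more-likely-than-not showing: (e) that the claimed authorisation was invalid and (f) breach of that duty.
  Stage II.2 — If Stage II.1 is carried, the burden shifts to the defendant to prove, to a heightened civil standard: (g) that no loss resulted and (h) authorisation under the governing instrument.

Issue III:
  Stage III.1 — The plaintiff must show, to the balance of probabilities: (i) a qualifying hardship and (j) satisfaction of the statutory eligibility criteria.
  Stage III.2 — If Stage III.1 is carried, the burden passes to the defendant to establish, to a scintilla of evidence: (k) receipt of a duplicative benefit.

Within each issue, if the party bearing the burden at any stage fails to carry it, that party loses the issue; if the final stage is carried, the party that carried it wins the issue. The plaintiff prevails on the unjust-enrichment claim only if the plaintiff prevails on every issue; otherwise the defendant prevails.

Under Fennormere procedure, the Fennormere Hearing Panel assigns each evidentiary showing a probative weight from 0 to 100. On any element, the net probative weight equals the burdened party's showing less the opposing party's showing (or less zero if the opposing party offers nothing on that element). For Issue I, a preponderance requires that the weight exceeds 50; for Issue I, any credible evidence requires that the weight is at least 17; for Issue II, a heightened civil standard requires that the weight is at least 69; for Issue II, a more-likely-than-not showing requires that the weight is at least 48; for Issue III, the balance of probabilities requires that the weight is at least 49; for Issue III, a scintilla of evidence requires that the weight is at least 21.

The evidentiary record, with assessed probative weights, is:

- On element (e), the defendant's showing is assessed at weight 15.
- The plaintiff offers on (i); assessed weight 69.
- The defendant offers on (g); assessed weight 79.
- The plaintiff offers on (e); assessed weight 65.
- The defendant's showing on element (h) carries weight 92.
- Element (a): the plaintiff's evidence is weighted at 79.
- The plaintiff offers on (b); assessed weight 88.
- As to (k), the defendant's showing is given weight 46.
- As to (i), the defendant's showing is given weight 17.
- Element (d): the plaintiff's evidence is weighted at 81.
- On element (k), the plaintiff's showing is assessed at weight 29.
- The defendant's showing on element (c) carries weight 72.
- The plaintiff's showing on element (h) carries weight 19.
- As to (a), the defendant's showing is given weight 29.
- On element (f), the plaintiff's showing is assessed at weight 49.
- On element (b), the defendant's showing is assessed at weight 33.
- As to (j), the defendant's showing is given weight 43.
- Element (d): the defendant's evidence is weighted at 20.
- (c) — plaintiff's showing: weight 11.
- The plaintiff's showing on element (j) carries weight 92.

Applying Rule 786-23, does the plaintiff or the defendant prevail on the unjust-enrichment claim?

defendant

— Issue I —
Stage I.1 — burden on plaintiff; standard: a preponderance (weight exceeds 50).
    (a): 79 − 29 = 50 ≤ 50 [not met]
    (b): 88 − 33 = 55 > 50 [met]
  Not every element is met, so the plaintiff fails to carry Stage I.1.
So the defendant prevails on this issue.
— Issue II —
Stage II.1 — burden on plaintiff; standard: a more-likely-than-not showing (weight is at least 48).
    (e): 65 − 15 = 50 ≥ 48 [met]
    (f): 49 ≥ 48 [met]
  Stage II.1 is satisfied; the onus moves to the defendant.
Stage II.2 — burden on defendant; standard: a heightened civil standard (weight is at least 69).
    (g): 79 ≥ 69 [met]
    (h): 92 − 19 = 73 ≥ 69 [met]
  All elements met at the final stage.
Every stage carried; the defendant prevails on this issue.
— Issue III —
Stage III.1 — burden on plaintiff; standard: the balance of probabilities (weight is at least 49).
    (i): 69 − 17 = 52 ≥ 49 [met]
    (j): 92 − 43 = 49 ≥ 49 [met]
  All elements met. The burden passes to the defendant.
Stage III.2 — burden on defendant; standard: a scintilla of evidence (weight is at least 21).
    (k): 46 − 29 = 17 < 21 [not met]
  The defendant does not carry Stage III.2.
So the plaintiff prevails on this issue.
Per-issue: Issue I → defendant; Issue II → defendant; Issue III → plaintiff. The plaintiff must prevail on every issue; overall, the defendant prevails.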